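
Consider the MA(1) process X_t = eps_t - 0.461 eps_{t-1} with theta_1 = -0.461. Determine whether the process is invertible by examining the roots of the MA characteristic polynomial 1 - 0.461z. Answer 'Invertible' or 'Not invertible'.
\text{Invertible}

The MA(q) characteristic polynomial is P(z) = 1 - 0.461z.
Invertibility requires all roots to lie outside the unit circle, i.e. |z| > 1 for every root.
This is linear in z: 1 + (-0.461) z = 0  =>  z = -1/(-0.461) = 2.169197,  |z| = 2.169197.
Moduli of all roots: 2.1692.
All moduli strictly greater than 1? Yes.
Verdict: Invertible.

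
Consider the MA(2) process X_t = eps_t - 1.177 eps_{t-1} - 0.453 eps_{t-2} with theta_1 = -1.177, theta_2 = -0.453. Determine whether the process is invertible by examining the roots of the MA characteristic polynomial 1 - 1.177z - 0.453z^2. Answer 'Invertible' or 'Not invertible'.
\text{Not invertible}

The MA(q) characteristic polynomial is P(z) = 1 - 1.177z - 0.453z^2.
Invertibility requires all roots to lie outside the unit circle, i.e. |z| > 1 for every root.
Set 1 + (-1.177) z + (-0.453) z^2 = 0, i.e. a z^2 + b z + c = 0 with a = -0.453, b = -1.177, c = 1.
Discriminant D = b^2 - 4ac = (-1.177)^2 - 4*(-0.453)*1 = 1.385329 - (-1.812) = 3.197329.
D >= 0, so the roots are real: z = (-b +/- sqrt(D)) / (2a) = (1.177 +/- 1.788108) / (-0.906).
  z_1 = (1.177 + 1.788108) / (-0.906) = -3.2727,   |z_1| = 3.2727.
  z_2 = (1.177 - 1.788108) / (-0.906) = 0.6745,   |z_2| = 0.6745.
Moduli of all roots: 3.2727, 0.6745.
All moduli strictly greater than 1? No.
Verdict: Not invertible.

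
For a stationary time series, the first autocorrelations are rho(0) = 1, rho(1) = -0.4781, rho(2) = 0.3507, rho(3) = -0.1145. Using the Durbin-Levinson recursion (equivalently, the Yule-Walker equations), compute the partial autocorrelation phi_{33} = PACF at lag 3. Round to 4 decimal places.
\phi_{33} = 0.1360

The PACF at lag k is phi_{kk}, the last component of the solution
to the Yule-Walker system G_k phi = r_k where
  (G_k)_{ij} = rho(|i - j|), (r_k)_i = rho(i), i,j = 1..k.
Equivalently, Durbin-Levinson gives phi_{kk} iteratively:
  phi_{11} = rho(1)
  phi_{kk} = [rho(k) - sum_{j=1..k-1} phi_{k-1,j} rho(k-j)]
            / [1 - sum_{j=1..k-1} phi_{k-1,j} rho(j)],
  phi_{k,j} = phi_{k-1,j} - phi_{kk} phi_{k-1,k-j},  j = 1..k-1.
Step k = 1:
  phi_11 = rho(1) = -0.4781.
Step k = 2:
  phi_22 = [rho(2) - phi_11 rho(1)] / [1 - phi_11 rho(1)] = [0.3507 - (-0.4781)(-0.4781)] / [1 - (-0.4781)(-0.4781)]
         = 0.12212039 / 0.77142039 = 0.158306.
  Update: phi_21 = phi_11 - phi_22 phi_11 = -0.4781 - (0.158306)(-0.4781) = -0.402414.
Step k = 3:
  phi_33 = [rho(3) - phi_21 rho(2) - phi_22 rho(1)] / [1 - phi_21 rho(1) - phi_22 rho(2)]
    numerator   = -0.1145 - (-0.402414)(0.3507) - (0.158306)(-0.4781) = 0.10231262
    denominator = 1 - (-0.402414)(-0.4781) - (0.158306)(0.3507) = 0.75208801
  phi_33 = 0.10231262 / 0.75208801 = 0.136.
Therefore phi_{33} = 0.1360.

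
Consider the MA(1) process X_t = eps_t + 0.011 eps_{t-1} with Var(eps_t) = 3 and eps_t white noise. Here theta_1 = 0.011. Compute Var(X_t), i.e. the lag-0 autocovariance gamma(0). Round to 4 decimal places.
\gamma(0) = 3.0004

For an MA(q) process X_t = eps_t + sum_i theta_i eps_{t-i} with
Var(eps_t) = sigma^2, the variance is
  gamma(0) = sigma^2 * (1 + sum_i theta_i^2).
  sum_i theta_i^2 = (0.011)^2 = 0.000121.
  gamma(0) = 3 * (1 + 0.000121) = 3 * 1.000121 = 3.000363, which rounds to 3.0004.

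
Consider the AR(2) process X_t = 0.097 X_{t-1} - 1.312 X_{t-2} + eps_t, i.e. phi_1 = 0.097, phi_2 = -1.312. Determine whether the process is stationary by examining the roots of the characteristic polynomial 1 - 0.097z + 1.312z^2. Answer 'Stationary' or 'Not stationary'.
\text{Not stationary}

The AR(p) characteristic polynomial is P(z) = 1 - 0.097z + 1.312z^2.
Stationarity requires all roots to lie outside the unit circle, i.e. |z| > 1 for every root.
Set 1 + (-0.097) z + (1.312) z^2 = 0, i.e. a z^2 + b z + c = 0 with a = 1.312, b = -0.097, c = 1.
Discriminant D = b^2 - 4ac = (-0.097)^2 - 4*(1.312)*1 = 0.009409 - (5.248) = -5.238591.
D < 0, so the roots are the complex-conjugate pair z = (-b +/- i sqrt(-D)) / (2a) = 0.037 +/- 0.8723i.
For a conjugate pair |z|^2 = z * conj(z) = (product of roots) = c/a = 1/(1.312) = 0.762195, so |z| = sqrt(0.762195) = 0.873 for both roots.
Moduli of all roots: 0.8730, 0.8730.
All moduli strictly greater than 1? No.
Verdict: Not stationary.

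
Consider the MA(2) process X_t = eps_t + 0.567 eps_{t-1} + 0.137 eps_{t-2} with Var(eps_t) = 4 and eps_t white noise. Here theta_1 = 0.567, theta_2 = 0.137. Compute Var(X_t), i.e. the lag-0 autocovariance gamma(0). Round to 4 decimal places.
\gamma(0) = 5.3610

For an MA(q) process X_t = eps_t + sum_i theta_i eps_{t-i} with
Var(eps_t) = sigma^2, the variance is
  gamma(0) = sigma^2 * (1 + sum_i theta_i^2).
  sum_i theta_i^2 = (0.567)^2 + (0.137)^2 = 0.321489 + 0.018769 = 0.340258.
  gamma(0) = 4 * (1 + 0.340258) = 4 * 1.340258 = 5.361032, which rounds to 5.3610.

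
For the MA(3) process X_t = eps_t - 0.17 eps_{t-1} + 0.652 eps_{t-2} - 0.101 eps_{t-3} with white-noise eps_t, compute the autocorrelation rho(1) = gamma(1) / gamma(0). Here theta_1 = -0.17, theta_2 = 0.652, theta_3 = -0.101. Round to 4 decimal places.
\rho(1) = -0.2368

For an MA(q) process with theta_0 = 1, the autocovariance is
  gamma(k) = sigma^2 * sum_{i=0..q-k} theta_i * theta_{i+k},
and rho(k) = gamma(k) / gamma(0). Sigma^2 cancels.
  numerator   = (1)*(-0.17) + (-0.17)*(0.652) + (0.652)*(-0.101) = -0.346692.
  denominator = (1)^2 + (-0.17)^2 + (0.652)^2 + (-0.101)^2 = 1.464205.
  rho(1) = -0.346692 / 1.464205 = -0.2368.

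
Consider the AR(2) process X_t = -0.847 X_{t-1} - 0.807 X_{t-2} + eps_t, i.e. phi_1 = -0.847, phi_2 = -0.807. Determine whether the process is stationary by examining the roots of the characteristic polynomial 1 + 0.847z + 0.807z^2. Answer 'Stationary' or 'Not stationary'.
\text{Stationary}

The AR(p) characteristic polynomial is P(z) = 1 + 0.847z + 0.807z^2.
Stationarity requires all roots to lie outside the unit circle, i.e. |z| > 1 for every root.
Set 1 + (0.847) z + (0.807) z^2 = 0, i.e. a z^2 + b z + c = 0 with a = 0.807, b = 0.847, c = 1.
Discriminant D = b^2 - 4ac = (0.847)^2 - 4*(0.807)*1 = 0.717409 - (3.228) = -2.510591.
D < 0, so the roots are the complex-conjugate pair z = (-b +/- i sqrt(-D)) / (2a) = -0.5248 +/- 0.9817i.
For a conjugate pair |z|^2 = z * conj(z) = (product of roots) = c/a = 1/(0.807) = 1.239157, so |z| = sqrt(1.239157) = 1.1132 for both roots.
Moduli of all roots: 1.1132, 1.1132.
All moduli strictly greater than 1? Yes.
Verdict: Stationary.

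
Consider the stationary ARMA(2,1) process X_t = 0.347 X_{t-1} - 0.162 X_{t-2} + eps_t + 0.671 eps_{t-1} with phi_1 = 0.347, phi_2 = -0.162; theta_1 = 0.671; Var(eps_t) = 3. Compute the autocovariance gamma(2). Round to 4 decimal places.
\gamma(2) = 0.2356

Multiply the model equation by X_{t-k} and take expectations. With theta_0 = psi_0 = 1 and psi_j the MA(infinity) weights, this gives
  gamma(k) - sum_i phi_i gamma(k-i) = c_k,
  c_k = sigma^2 * sum_{j=k..q} theta_j psi_{j-k}   (c_k = 0 for k > q),
using gamma(-m) = gamma(m).
psi-weights needed (psi_j = theta_j + sum_i phi_i psi_{j-i}):
  psi_1 = theta_1 + phi_1 = 0.671 + (0.347) = 1.018
Right-hand sides:
  c_0 = sigma^2 (1 + theta_1 psi_1) = 3 * (1 + (0.671)(1.018)) = 3 * 1.683078 = 5.049234
  c_1 = sigma^2 theta_1 = 3 * (0.671) = 2.013
  c_2 = 0
Equations for k = 0, 1, 2 (AR order 2, c_2 = 0):
  (E0) gamma(0) = phi_1 gamma(1) + phi_2 gamma(2) + c_0
  (E1) gamma(1) = phi_1 gamma(0) + phi_2 gamma(1) + c_1
  (E2) gamma(2) = phi_1 gamma(1) + phi_2 gamma(0)
From (E1): gamma(1) = A gamma(0) + B with
  A = phi_1 / (1 - phi_2) = 0.347 / 1.162 = 0.298623,   B = c_1 / (1 - phi_2) = 2.013 / 1.162 = 1.732358.
Insert (E2) into (E0): gamma(0) (1 - phi_2^2) = phi_1 (1 + phi_2) gamma(1) + c_0.
  phi_1 (1 + phi_2) = (0.347)(0.838) = 0.290786,   1 - phi_2^2 = 0.973756.
Replace gamma(1) by A gamma(0) + B and collect gamma(0):
  gamma(0) [0.973756 - (0.290786)(0.298623)] = (0.290786)(1.732358) + 5.049234
  gamma(0) * 0.886921 = 5.552979
  gamma(0) = 5.552979 / 0.886921 = 6.260966.
  gamma(1) = A gamma(0) + B = (0.298623)(6.260966) + (1.732358) = 3.602027.
  gamma(2) = phi_1 gamma(1) + phi_2 gamma(0) = (0.347)(3.602027) + (-0.162)(6.260966) = 0.235627.
Therefore gamma(2) = 0.2356 (to 4 decimal places).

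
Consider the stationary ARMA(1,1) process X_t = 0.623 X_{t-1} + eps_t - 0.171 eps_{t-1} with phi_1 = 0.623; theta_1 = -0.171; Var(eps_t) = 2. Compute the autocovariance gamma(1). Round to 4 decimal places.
\gamma(1) = 1.3200

Multiply the model equation by X_{t-k} and take expectations. With theta_0 = psi_0 = 1 and psi_j the MA(infinity) weights, this gives
  gamma(k) - sum_i phi_i gamma(k-i) = c_k,
  c_k = sigma^2 * sum_{j=k..q} theta_j psi_{j-k}   (c_k = 0 for k > q),
using gamma(-m) = gamma(m).
psi-weights needed (psi_j = theta_j + sum_i phi_i psi_{j-i}):
  psi_1 = theta_1 + phi_1 = -0.171 + (0.623) = 0.452
Right-hand sides:
  c_0 = sigma^2 (1 + theta_1 psi_1) = 2 * (1 + (-0.171)(0.452)) = 2 * 0.922708 = 1.845416
  c_1 = sigma^2 theta_1 = 2 * (-0.171) = -0.342
  c_2 = 0
Equations for k = 0 and k = 1 (AR order 1):
  gamma(0) = phi_1 gamma(1) + c_0
  gamma(1) = phi_1 gamma(0) + c_1
Substituting the second into the first: gamma(0) (1 - phi_1^2) = c_0 + phi_1 c_1, so
  gamma(0) = (c_0 + phi_1 c_1) / (1 - phi_1^2) = (1.845416 + (0.623)(-0.342)) / (1 - (0.623)^2) = 1.63235 / 0.611871 = 2.667801.
  gamma(1) = phi_1 gamma(0) + c_1 = (0.623)(2.667801) + (-0.342) = 1.32004.
Therefore gamma(1) = 1.3200 (to 4 decimal places).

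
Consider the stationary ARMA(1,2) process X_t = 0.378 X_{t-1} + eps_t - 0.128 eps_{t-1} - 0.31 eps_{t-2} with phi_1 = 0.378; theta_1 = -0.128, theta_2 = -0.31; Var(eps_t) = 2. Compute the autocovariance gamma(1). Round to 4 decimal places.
\gamma(1) = 0.4332

Multiply the model equation by X_{t-k} and take expectations. With theta_0 = psi_0 = 1 and psi_j the MA(infinity) weights, this gives
  gamma(k) - sum_i phi_i gamma(k-i) = c_k,
  c_k = sigma^2 * sum_{j=k..q} theta_j psi_{j-k}   (c_k = 0 for k > q),
using gamma(-m) = gamma(m).
psi-weights needed (psi_j = theta_j + sum_i phi_i psi_{j-i}):
  psi_1 = theta_1 + phi_1 = -0.128 + (0.378) = 0.25
  psi_2 = theta_2 + phi_1 psi_1 = -0.31 + (0.378)(0.25) = -0.2155
Right-hand sides:
  c_0 = sigma^2 (1 + theta_1 psi_1 + theta_2 psi_2) = 2 * (1 + (-0.128)(0.25) + (-0.31)(-0.2155)) = 2 * 1.034805 = 2.06961
  c_1 = sigma^2 (theta_1 + theta_2 psi_1) = 2 * (-0.128 + (-0.31)(0.25)) = -0.411
  c_2 = sigma^2 theta_2 = 2 * (-0.31) = -0.62
Equations for k = 0 and k = 1 (AR order 1):
  gamma(0) = phi_1 gamma(1) + c_0
  gamma(1) = phi_1 gamma(0) + c_1
Substituting the second into the first: gamma(0) (1 - phi_1^2) = c_0 + phi_1 c_1, so
  gamma(0) = (c_0 + phi_1 c_1) / (1 - phi_1^2) = (2.06961 + (0.378)(-0.411)) / (1 - (0.378)^2) = 1.914252 / 0.857116 = 2.233364.
  gamma(1) = phi_1 gamma(0) + c_1 = (0.378)(2.233364) + (-0.411) = 0.433212.
Therefore gamma(1) = 0.4332 (to 4 decimal places).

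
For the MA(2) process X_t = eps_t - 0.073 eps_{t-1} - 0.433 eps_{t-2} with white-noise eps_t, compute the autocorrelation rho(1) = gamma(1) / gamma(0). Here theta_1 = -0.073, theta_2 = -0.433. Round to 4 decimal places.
\rho(1) = -0.0347

For an MA(q) process with theta_0 = 1, the autocovariance is
  gamma(k) = sigma^2 * sum_{i=0..q-k} theta_i * theta_{i+k},
and rho(k) = gamma(k) / gamma(0). Sigma^2 cancels.
  numerator   = (1)*(-0.073) + (-0.073)*(-0.433) = -0.041391.
  denominator = (1)^2 + (-0.073)^2 + (-0.433)^2 = 1.192818.
  rho(1) = -0.041391 / 1.192818 = -0.0347.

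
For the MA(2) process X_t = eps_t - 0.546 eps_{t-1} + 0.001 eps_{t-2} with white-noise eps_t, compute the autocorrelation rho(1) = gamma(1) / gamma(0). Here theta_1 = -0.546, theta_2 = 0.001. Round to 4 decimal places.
\rho(1) = -0.4210

For an MA(q) process with theta_0 = 1, the autocovariance is
  gamma(k) = sigma^2 * sum_{i=0..q-k} theta_i * theta_{i+k},
and rho(k) = gamma(k) / gamma(0). Sigma^2 cancels.
  numerator   = (1)*(-0.546) + (-0.546)*(0.001) = -0.546546.
  denominator = (1)^2 + (-0.546)^2 + (0.001)^2 = 1.298117.
  rho(1) = -0.546546 / 1.298117 = -0.4210.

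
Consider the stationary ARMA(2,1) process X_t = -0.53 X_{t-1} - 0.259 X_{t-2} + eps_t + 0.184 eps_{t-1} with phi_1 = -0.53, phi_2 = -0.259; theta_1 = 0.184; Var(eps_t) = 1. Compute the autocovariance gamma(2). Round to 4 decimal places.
\gamma(2) = -0.1186

Multiply the model equation by X_{t-k} and take expectations. With theta_0 = psi_0 = 1 and psi_j the MA(infinity) weights, this gives
  gamma(k) - sum_i phi_i gamma(k-i) = c_k,
  c_k = sigma^2 * sum_{j=k..q} theta_j psi_{j-k}   (c_k = 0 for k > q),
using gamma(-m) = gamma(m).
psi-weights needed (psi_j = theta_j + sum_i phi_i psi_{j-i}):
  psi_1 = theta_1 + phi_1 = 0.184 + (-0.53) = -0.346
Right-hand sides:
  c_0 = sigma^2 (1 + theta_1 psi_1) = 1 * (1 + (0.184)(-0.346)) = 1 * 0.936336 = 0.936336
  c_1 = sigma^2 theta_1 = 1 * (0.184) = 0.184
  c_2 = 0
Equations for k = 0, 1, 2 (AR order 2, c_2 = 0):
  (E0) gamma(0) = phi_1 gamma(1) + phi_2 gamma(2) + c_0
  (E1) gamma(1) = phi_1 gamma(0) + phi_2 gamma(1) + c_1
  (E2) gamma(2) = phi_1 gamma(1) + phi_2 gamma(0)
From (E1): gamma(1) = A gamma(0) + B with
  A = phi_1 / (1 - phi_2) = -0.53 / 1.259 = -0.420969,   B = c_1 / (1 - phi_2) = 0.184 / 1.259 = 0.146148.
Insert (E2) into (E0): gamma(0) (1 - phi_2^2) = phi_1 (1 + phi_2) gamma(1) + c_0.
  phi_1 (1 + phi_2) = (-0.53)(0.741) = -0.39273,   1 - phi_2^2 = 0.932919.
Replace gamma(1) by A gamma(0) + B and collect gamma(0):
  gamma(0) [0.932919 - (-0.39273)(-0.420969)] = (-0.39273)(0.146148) + 0.936336
  gamma(0) * 0.767592 = 0.878939
  gamma(0) = 0.878939 / 0.767592 = 1.145061.
  gamma(1) = A gamma(0) + B = (-0.420969)(1.145061) + (0.146148) = -0.335887.
  gamma(2) = phi_1 gamma(1) + phi_2 gamma(0) = (-0.53)(-0.335887) + (-0.259)(1.145061) = -0.11855.
Therefore gamma(2) = -0.1186 (to 4 decimal places).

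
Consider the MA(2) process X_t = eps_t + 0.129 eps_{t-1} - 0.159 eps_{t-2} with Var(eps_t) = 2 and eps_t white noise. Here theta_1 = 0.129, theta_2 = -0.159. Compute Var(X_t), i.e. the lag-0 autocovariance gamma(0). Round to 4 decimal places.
\gamma(0) = 2.0838

For an MA(q) process X_t = eps_t + sum_i theta_i eps_{t-i} with
Var(eps_t) = sigma^2, the variance is
  gamma(0) = sigma^2 * (1 + sum_i theta_i^2).
  sum_i theta_i^2 = (0.129)^2 + (-0.159)^2 = 0.016641 + 0.025281 = 0.041922.
  gamma(0) = 2 * (1 + 0.041922) = 2 * 1.041922 = 2.083844, which rounds to 2.0838.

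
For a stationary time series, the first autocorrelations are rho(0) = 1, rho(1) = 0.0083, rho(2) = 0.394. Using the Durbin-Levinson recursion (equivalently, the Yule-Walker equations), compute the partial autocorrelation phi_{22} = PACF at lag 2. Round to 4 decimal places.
\phi_{22} = 0.3940

The PACF at lag k is phi_{kk}, the last component of the solution
to the Yule-Walker system G_k phi = r_k where
  (G_k)_{ij} = rho(|i - j|), (r_k)_i = rho(i), i,j = 1..k.
Equivalently, Durbin-Levinson gives phi_{kk} iteratively:
  phi_{11} = rho(1)
  phi_{kk} = [rho(k) - sum_{j=1..k-1} phi_{k-1,j} rho(k-j)]
            / [1 - sum_{j=1..k-1} phi_{k-1,j} rho(j)],
  phi_{k,j} = phi_{k-1,j} - phi_{kk} phi_{k-1,k-j},  j = 1..k-1.
Step k = 1:
  phi_11 = rho(1) = 0.0083.
Step k = 2:
  phi_22 = [rho(2) - phi_11 rho(1)] / [1 - phi_11 rho(1)] = [0.394 - (0.0083)(0.0083)] / [1 - (0.0083)(0.0083)]
         = 0.39393111 / 0.99993111 = 0.394.
Therefore phi_{22} = 0.3940.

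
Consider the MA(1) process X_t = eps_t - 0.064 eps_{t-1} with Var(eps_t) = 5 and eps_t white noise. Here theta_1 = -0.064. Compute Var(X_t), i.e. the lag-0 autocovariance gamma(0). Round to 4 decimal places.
\gamma(0) = 5.0205

For an MA(q) process X_t = eps_t + sum_i theta_i eps_{t-i} with
Var(eps_t) = sigma^2, the variance is
  gamma(0) = sigma^2 * (1 + sum_i theta_i^2).
  sum_i theta_i^2 = (-0.064)^2 = 0.004096.
  gamma(0) = 5 * (1 + 0.004096) = 5 * 1.004096 = 5.02048, which rounds to 5.0205.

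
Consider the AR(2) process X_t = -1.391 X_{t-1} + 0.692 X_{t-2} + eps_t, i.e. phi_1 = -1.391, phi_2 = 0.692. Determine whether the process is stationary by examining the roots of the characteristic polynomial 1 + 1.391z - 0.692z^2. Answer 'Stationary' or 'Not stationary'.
\text{Not stationary}

The AR(p) characteristic polynomial is P(z) = 1 + 1.391z - 0.692z^2.
Stationarity requires all roots to lie outside the unit circle, i.e. |z| > 1 for every root.
Set 1 + (1.391) z + (-0.692) z^2 = 0, i.e. a z^2 + b z + c = 0 with a = -0.692, b = 1.391, c = 1.
Discriminant D = b^2 - 4ac = (1.391)^2 - 4*(-0.692)*1 = 1.934881 - (-2.768) = 4.702881.
D >= 0, so the roots are real: z = (-b +/- sqrt(D)) / (2a) = (-1.391 +/- 2.168613) / (-1.384).
  z_1 = (-1.391 + 2.168613) / (-1.384) = -0.5619,   |z_1| = 0.5619.
  z_2 = (-1.391 - 2.168613) / (-1.384) = 2.572,   |z_2| = 2.572.
Moduli of all roots: 0.5619, 2.5720.
All moduli strictly greater than 1? No.
Verdict: Not stationary.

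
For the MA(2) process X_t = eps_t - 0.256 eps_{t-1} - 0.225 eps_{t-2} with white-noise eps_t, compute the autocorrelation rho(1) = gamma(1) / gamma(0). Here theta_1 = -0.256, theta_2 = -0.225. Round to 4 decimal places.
\rho(1) = -0.1778

For an MA(q) process with theta_0 = 1, the autocovariance is
  gamma(k) = sigma^2 * sum_{i=0..q-k} theta_i * theta_{i+k},
and rho(k) = gamma(k) / gamma(0). Sigma^2 cancels.
  numerator   = (1)*(-0.256) + (-0.256)*(-0.225) = -0.1984.
  denominator = (1)^2 + (-0.256)^2 + (-0.225)^2 = 1.116161.
  rho(1) = -0.1984 / 1.116161 = -0.1778.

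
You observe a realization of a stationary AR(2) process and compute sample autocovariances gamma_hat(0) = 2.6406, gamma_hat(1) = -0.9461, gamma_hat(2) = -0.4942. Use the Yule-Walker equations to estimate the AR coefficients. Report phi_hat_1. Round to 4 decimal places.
\hat\phi_{1} = -0.4880

The Yule-Walker equations for an AR(p) process read, in matrix form,
  Gamma_p phi = r_p,   with   (Gamma_p)_{ij} = gamma(|i - j|),
                       (r_p)_i = gamma(i),   i,j = 1..p.
Substitute the sample gammas (Toeplitz matrix and right-hand side of size 2):
  Gamma_p = [[2.6406, -0.9461], [-0.9461, 2.6406]]
  r_p     = [-0.9461, -0.4942]
Written out:
  2.6406 phi_1 - 0.9461 phi_2 = -0.9461
  -0.9461 phi_1 + 2.6406 phi_2 = -0.4942
Solve by Cramer's rule:
  det = gamma(0)^2 - gamma(1)^2 = (2.6406)^2 - (-0.9461)^2 = 6.97276836 - 0.89510521 = 6.07766315
  phi_hat_1 = [gamma(1) gamma(0) - gamma(1) gamma(2)] / det = [(-0.9461)(2.6406) - (-0.9461)(-0.4942)] / 6.07766315 = -2.96583428 / 6.07766315 = -0.488
  phi_hat_2 = [gamma(0) gamma(2) - gamma(1)^2] / det = [(2.6406)(-0.4942) - (-0.9461)^2] / 6.07766315 = -2.20008973 / 6.07766315 = -0.362
So phi_hat = [-0.4880, -0.3620].
Therefore phi_hat_1 = -0.4880.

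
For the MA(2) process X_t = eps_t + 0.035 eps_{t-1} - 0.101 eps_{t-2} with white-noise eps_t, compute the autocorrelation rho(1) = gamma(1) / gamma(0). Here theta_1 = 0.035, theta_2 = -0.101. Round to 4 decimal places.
\rho(1) = 0.0311

For an MA(q) process with theta_0 = 1, the autocovariance is
  gamma(k) = sigma^2 * sum_{i=0..q-k} theta_i * theta_{i+k},
and rho(k) = gamma(k) / gamma(0). Sigma^2 cancels.
  numerator   = (1)*(0.035) + (0.035)*(-0.101) = 0.031465.
  denominator = (1)^2 + (0.035)^2 + (-0.101)^2 = 1.011426.
  rho(1) = 0.031465 / 1.011426 = 0.0311.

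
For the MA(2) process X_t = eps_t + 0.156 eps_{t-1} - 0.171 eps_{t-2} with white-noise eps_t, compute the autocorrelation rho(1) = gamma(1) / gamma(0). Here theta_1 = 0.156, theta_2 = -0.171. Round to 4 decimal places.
\rho(1) = 0.1227

For an MA(q) process with theta_0 = 1, the autocovariance is
  gamma(k) = sigma^2 * sum_{i=0..q-k} theta_i * theta_{i+k},
and rho(k) = gamma(k) / gamma(0). Sigma^2 cancels.
  numerator   = (1)*(0.156) + (0.156)*(-0.171) = 0.129324.
  denominator = (1)^2 + (0.156)^2 + (-0.171)^2 = 1.053577.
  rho(1) = 0.129324 / 1.053577 = 0.1227.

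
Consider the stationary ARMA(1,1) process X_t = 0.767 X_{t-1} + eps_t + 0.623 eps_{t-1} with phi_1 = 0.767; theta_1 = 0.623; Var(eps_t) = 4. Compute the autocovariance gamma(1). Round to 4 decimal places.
\gamma(1) = 19.9577

Multiply the model equation by X_{t-k} and take expectations. With theta_0 = psi_0 = 1 and psi_j the MA(infinity) weights, this gives
  gamma(k) - sum_i phi_i gamma(k-i) = c_k,
  c_k = sigma^2 * sum_{j=k..q} theta_j psi_{j-k}   (c_k = 0 for k > q),
using gamma(-m) = gamma(m).
psi-weights needed (psi_j = theta_j + sum_i phi_i psi_{j-i}):
  psi_1 = theta_1 + phi_1 = 0.623 + (0.767) = 1.39
Right-hand sides:
  c_0 = sigma^2 (1 + theta_1 psi_1) = 4 * (1 + (0.623)(1.39)) = 4 * 1.86597 = 7.46388
  c_1 = sigma^2 theta_1 = 4 * (0.623) = 2.492
  c_2 = 0
Equations for k = 0 and k = 1 (AR order 1):
  gamma(0) = phi_1 gamma(1) + c_0
  gamma(1) = phi_1 gamma(0) + c_1
Substituting the second into the first: gamma(0) (1 - phi_1^2) = c_0 + phi_1 c_1, so
  gamma(0) = (c_0 + phi_1 c_1) / (1 - phi_1^2) = (7.46388 + (0.767)(2.492)) / (1 - (0.767)^2) = 9.375244 / 0.411711 = 22.77142.
  gamma(1) = phi_1 gamma(0) + c_1 = (0.767)(22.77142) + (2.492) = 19.957679.
Therefore gamma(1) = 19.9577 (to 4 decimal places).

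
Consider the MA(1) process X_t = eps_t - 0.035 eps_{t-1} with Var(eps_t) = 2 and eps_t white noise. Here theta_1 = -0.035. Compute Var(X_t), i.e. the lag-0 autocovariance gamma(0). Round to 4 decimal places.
\gamma(0) = 2.0025

For an MA(q) process X_t = eps_t + sum_i theta_i eps_{t-i} with
Var(eps_t) = sigma^2, the variance is
  gamma(0) = sigma^2 * (1 + sum_i theta_i^2).
  sum_i theta_i^2 = (-0.035)^2 = 0.001225.
  gamma(0) = 2 * (1 + 0.001225) = 2 * 1.001225 = 2.00245, which rounds to 2.0025.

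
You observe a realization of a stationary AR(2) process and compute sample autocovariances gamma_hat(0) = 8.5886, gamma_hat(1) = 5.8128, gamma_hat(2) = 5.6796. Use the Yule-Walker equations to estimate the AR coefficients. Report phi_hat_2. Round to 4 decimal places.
\hat\phi_{2} = 0.3750

The Yule-Walker equations for an AR(p) process read, in matrix form,
  Gamma_p phi = r_p,   with   (Gamma_p)_{ij} = gamma(|i - j|),
                       (r_p)_i = gamma(i),   i,j = 1..p.
Substitute the sample gammas (Toeplitz matrix and right-hand side of size 2):
  Gamma_p = [[8.5886, 5.8128], [5.8128, 8.5886]]
  r_p     = [5.8128, 5.6796]
Written out:
  8.5886 phi_1 + 5.8128 phi_2 = 5.8128
  5.8128 phi_1 + 8.5886 phi_2 = 5.6796
Solve by Cramer's rule:
  det = gamma(0)^2 - gamma(1)^2 = (8.5886)^2 - (5.8128)^2 = 73.76404996 - 33.78864384 = 39.97540612
  phi_hat_1 = [gamma(1) gamma(0) - gamma(1) gamma(2)] / det = [(5.8128)(8.5886) - (5.8128)(5.6796)] / 39.97540612 = 16.9094352 / 39.97540612 = 0.423
  phi_hat_2 = [gamma(0) gamma(2) - gamma(1)^2] / det = [(8.5886)(5.6796) - (5.8128)^2] / 39.97540612 = 14.99116872 / 39.97540612 = 0.375
So phi_hat = [0.4230, 0.3750].
Therefore phi_hat_2 = 0.3750.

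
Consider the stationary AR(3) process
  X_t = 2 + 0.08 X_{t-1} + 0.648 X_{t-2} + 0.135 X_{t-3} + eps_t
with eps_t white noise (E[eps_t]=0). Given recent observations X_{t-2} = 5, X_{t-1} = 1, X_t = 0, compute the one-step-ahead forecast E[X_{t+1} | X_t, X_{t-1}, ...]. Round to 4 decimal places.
E[X_{t+1} \mid \mathcal F_t] = 3.3230

For an AR(p) model X_t = c + sum_i phi_i X_{t-i} + eps_t, the
one-step-ahead conditional mean is
  E[X_{t+1} | X_t, ...] = c + sum_i phi_i X_{t+1-i}.
Substitute known values:
  E[X_{t+1} | ...] = 2 + (0.08) * (0) + (0.648) * (1) + (0.135) * (5)
                   = 3.3230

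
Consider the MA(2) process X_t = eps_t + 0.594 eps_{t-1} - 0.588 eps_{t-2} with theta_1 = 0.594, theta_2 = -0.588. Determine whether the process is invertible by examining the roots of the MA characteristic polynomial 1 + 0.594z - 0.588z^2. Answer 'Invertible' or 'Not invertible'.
\text{Not invertible}

The MA(q) characteristic polynomial is P(z) = 1 + 0.594z - 0.588z^2.
Invertibility requires all roots to lie outside the unit circle, i.e. |z| > 1 for every root.
Set 1 + (0.594) z + (-0.588) z^2 = 0, i.e. a z^2 + b z + c = 0 with a = -0.588, b = 0.594, c = 1.
Discriminant D = b^2 - 4ac = (0.594)^2 - 4*(-0.588)*1 = 0.352836 - (-2.352) = 2.704836.
D >= 0, so the roots are real: z = (-b +/- sqrt(D)) / (2a) = (-0.594 +/- 1.644639) / (-1.176).
  z_1 = (-0.594 + 1.644639) / (-1.176) = -0.8934,   |z_1| = 0.8934.
  z_2 = (-0.594 - 1.644639) / (-1.176) = 1.9036,   |z_2| = 1.9036.
Moduli of all roots: 0.8934, 1.9036.
All moduli strictly greater than 1? No.
Verdict: Not invertible.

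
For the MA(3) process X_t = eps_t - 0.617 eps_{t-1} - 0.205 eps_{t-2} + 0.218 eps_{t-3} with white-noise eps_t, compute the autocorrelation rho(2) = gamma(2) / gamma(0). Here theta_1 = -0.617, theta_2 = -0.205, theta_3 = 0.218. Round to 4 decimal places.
\rho(2) = -0.2309

For an MA(q) process with theta_0 = 1, the autocovariance is
  gamma(k) = sigma^2 * sum_{i=0..q-k} theta_i * theta_{i+k},
and rho(k) = gamma(k) / gamma(0). Sigma^2 cancels.
  numerator   = (1)*(-0.205) + (-0.617)*(0.218) = -0.339506.
  denominator = (1)^2 + (-0.617)^2 + (-0.205)^2 + (0.218)^2 = 1.470238.
  rho(2) = -0.339506 / 1.470238 = -0.2309.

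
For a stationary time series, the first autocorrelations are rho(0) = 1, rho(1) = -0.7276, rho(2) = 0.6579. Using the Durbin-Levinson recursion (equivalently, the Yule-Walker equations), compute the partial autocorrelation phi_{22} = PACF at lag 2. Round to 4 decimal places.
\phi_{22} = 0.2731

The PACF at lag k is phi_{kk}, the last component of the solution
to the Yule-Walker system G_k phi = r_k where
  (G_k)_{ij} = rho(|i - j|), (r_k)_i = rho(i), i,j = 1..k.
Equivalently, Durbin-Levinson gives phi_{kk} iteratively:
  phi_{11} = rho(1)
  phi_{kk} = [rho(k) - sum_{j=1..k-1} phi_{k-1,j} rho(k-j)]
            / [1 - sum_{j=1..k-1} phi_{k-1,j} rho(j)],
  phi_{k,j} = phi_{k-1,j} - phi_{kk} phi_{k-1,k-j},  j = 1..k-1.
Step k = 1:
  phi_11 = rho(1) = -0.7276.
Step k = 2:
  phi_22 = [rho(2) - phi_11 rho(1)] / [1 - phi_11 rho(1)] = [0.6579 - (-0.7276)(-0.7276)] / [1 - (-0.7276)(-0.7276)]
         = 0.12849824 / 0.47059824 = 0.2731.
Therefore phi_{22} = 0.2731.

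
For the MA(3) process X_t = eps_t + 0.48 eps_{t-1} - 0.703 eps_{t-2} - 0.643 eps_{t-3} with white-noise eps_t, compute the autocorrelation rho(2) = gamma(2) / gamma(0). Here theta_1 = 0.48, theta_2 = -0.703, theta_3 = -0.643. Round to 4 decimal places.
\rho(2) = -0.4732

For an MA(q) process with theta_0 = 1, the autocovariance is
  gamma(k) = sigma^2 * sum_{i=0..q-k} theta_i * theta_{i+k},
and rho(k) = gamma(k) / gamma(0). Sigma^2 cancels.
  numerator   = (1)*(-0.703) + (0.48)*(-0.643) = -1.01164.
  denominator = (1)^2 + (0.48)^2 + (-0.703)^2 + (-0.643)^2 = 2.138058.
  rho(2) = -1.01164 / 2.138058 = -0.4732.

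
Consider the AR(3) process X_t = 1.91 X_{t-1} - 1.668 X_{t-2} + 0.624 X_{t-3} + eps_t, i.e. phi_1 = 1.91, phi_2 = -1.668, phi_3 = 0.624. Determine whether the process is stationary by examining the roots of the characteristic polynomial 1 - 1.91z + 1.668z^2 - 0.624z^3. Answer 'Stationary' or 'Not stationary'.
\text{Stationary}

The AR(p) characteristic polynomial is P(z) = 1 - 1.91z + 1.668z^2 - 0.624z^3.
Stationarity requires all roots to lie outside the unit circle, i.e. |z| > 1 for every root.
Degree 3: look for a simple real root z0 first, then factor out (1 - z/z0) and solve the remaining quadratic.
Testing z0 = 1.25: P(1.25) = 1 + (-1.91)(1.25) + (1.668)(1.25)^2 + (-0.624)(1.25)^3
  = 1 + (-2.3875) + (2.60625) + (-1.21875) = 0.  So z_0 = 1.25 is a root, |z_0| = 1.25.
Divide out the factor (1 - 0.8 z) = (1 - z/z0) (since 1/z0 = 0.8):
  P(z) = (1 - 0.8 z)(1 + (-1.11) z + (0.78) z^2)
  [check: z-coef -1.11 - (0.8) = -1.91; z^2-coef 0.78 - (0.8)(-1.11) = 1.668; z^3-coef -(0.8)(0.78) = -0.624.]
Remaining roots from the quadratic factor 1 + (-1.11) z + (0.78) z^2:
  Set 1 + (-1.11) z + (0.78) z^2 = 0, i.e. a z^2 + b z + c = 0 with a = 0.78, b = -1.11, c = 1.
  Discriminant D = b^2 - 4ac = (-1.11)^2 - 4*(0.78)*1 = 1.2321 - (3.12) = -1.8879.
  D < 0, so the roots are the complex-conjugate pair z = (-b +/- i sqrt(-D)) / (2a) = 0.7115 +/- 0.8808i.
  For a conjugate pair |z|^2 = z * conj(z) = (product of roots) = c/a = 1/(0.78) = 1.282051, so |z| = sqrt(1.282051) = 1.1323 for both roots.
Moduli of all roots: 1.2500, 1.1323, 1.1323.
All moduli strictly greater than 1? Yes.
Verdict: Stationary.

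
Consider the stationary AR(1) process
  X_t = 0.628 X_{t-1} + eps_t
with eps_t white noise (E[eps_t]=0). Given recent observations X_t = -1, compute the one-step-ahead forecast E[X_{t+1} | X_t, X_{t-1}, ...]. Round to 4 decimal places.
E[X_{t+1} \mid \mathcal F_t] = -0.6280

For an AR(p) model X_t = c + sum_i phi_i X_{t-i} + eps_t, the
one-step-ahead conditional mean is
  E[X_{t+1} | X_t, ...] = c + sum_i phi_i X_{t+1-i}.
Substitute known values:
  E[X_{t+1} | ...] = (0.628) * (-1)
                   = -0.6280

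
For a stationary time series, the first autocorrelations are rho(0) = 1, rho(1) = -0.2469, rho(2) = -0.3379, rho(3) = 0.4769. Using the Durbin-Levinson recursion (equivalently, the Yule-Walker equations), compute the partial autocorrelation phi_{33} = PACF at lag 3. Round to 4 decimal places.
\phi_{33} = 0.3289

The PACF at lag k is phi_{kk}, the last component of the solution
to the Yule-Walker system G_k phi = r_k where
  (G_k)_{ij} = rho(|i - j|), (r_k)_i = rho(i), i,j = 1..k.
Equivalently, Durbin-Levinson gives phi_{kk} iteratively:
  phi_{11} = rho(1)
  phi_{kk} = [rho(k) - sum_{j=1..k-1} phi_{k-1,j} rho(k-j)]
            / [1 - sum_{j=1..k-1} phi_{k-1,j} rho(j)],
  phi_{k,j} = phi_{k-1,j} - phi_{kk} phi_{k-1,k-j},  j = 1..k-1.
Step k = 1:
  phi_11 = rho(1) = -0.2469.
Step k = 2:
  phi_22 = [rho(2) - phi_11 rho(1)] / [1 - phi_11 rho(1)] = [-0.3379 - (-0.2469)(-0.2469)] / [1 - (-0.2469)(-0.2469)]
         = -0.39885961 / 0.93904039 = -0.424752.
  Update: phi_21 = phi_11 - phi_22 phi_11 = -0.2469 - (-0.424752)(-0.2469) = -0.351771.
Step k = 3:
  phi_33 = [rho(3) - phi_21 rho(2) - phi_22 rho(1)] / [1 - phi_21 rho(1) - phi_22 rho(2)]
    numerator   = 0.4769 - (-0.351771)(-0.3379) - (-0.424752)(-0.2469) = 0.2531651
    denominator = 1 - (-0.351771)(-0.2469) - (-0.424752)(-0.3379) = 0.76962383
  phi_33 = 0.2531651 / 0.76962383 = 0.3289.
Therefore phi_{33} = 0.3289.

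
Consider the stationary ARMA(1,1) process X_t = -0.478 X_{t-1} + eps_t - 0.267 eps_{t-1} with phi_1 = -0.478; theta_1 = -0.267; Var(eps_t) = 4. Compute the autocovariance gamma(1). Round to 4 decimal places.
\gamma(1) = -4.3555

Multiply the model equation by X_{t-k} and take expectations. With theta_0 = psi_0 = 1 and psi_j the MA(infinity) weights, this gives
  gamma(k) - sum_i phi_i gamma(k-i) = c_k,
  c_k = sigma^2 * sum_{j=k..q} theta_j psi_{j-k}   (c_k = 0 for k > q),
using gamma(-m) = gamma(m).
psi-weights needed (psi_j = theta_j + sum_i phi_i psi_{j-i}):
  psi_1 = theta_1 + phi_1 = -0.267 + (-0.478) = -0.745
Right-hand sides:
  c_0 = sigma^2 (1 + theta_1 psi_1) = 4 * (1 + (-0.267)(-0.745)) = 4 * 1.198915 = 4.79566
  c_1 = sigma^2 theta_1 = 4 * (-0.267) = -1.068
  c_2 = 0
Equations for k = 0 and k = 1 (AR order 1):
  gamma(0) = phi_1 gamma(1) + c_0
  gamma(1) = phi_1 gamma(0) + c_1
Substituting the second into the first: gamma(0) (1 - phi_1^2) = c_0 + phi_1 c_1, so
  gamma(0) = (c_0 + phi_1 c_1) / (1 - phi_1^2) = (4.79566 + (-0.478)(-1.068)) / (1 - (-0.478)^2) = 5.306164 / 0.771516 = 6.877581.
  gamma(1) = phi_1 gamma(0) + c_1 = (-0.478)(6.877581) + (-1.068) = -4.355484.
Therefore gamma(1) = -4.3555 (to 4 decimal places).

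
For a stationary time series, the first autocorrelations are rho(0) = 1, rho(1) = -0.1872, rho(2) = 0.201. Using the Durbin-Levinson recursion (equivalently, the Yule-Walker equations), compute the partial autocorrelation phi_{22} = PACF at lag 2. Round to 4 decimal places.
\phi_{22} = 0.1720

The PACF at lag k is phi_{kk}, the last component of the solution
to the Yule-Walker system G_k phi = r_k where
  (G_k)_{ij} = rho(|i - j|), (r_k)_i = rho(i), i,j = 1..k.
Equivalently, Durbin-Levinson gives phi_{kk} iteratively:
  phi_{11} = rho(1)
  phi_{kk} = [rho(k) - sum_{j=1..k-1} phi_{k-1,j} rho(k-j)]
            / [1 - sum_{j=1..k-1} phi_{k-1,j} rho(j)],
  phi_{k,j} = phi_{k-1,j} - phi_{kk} phi_{k-1,k-j},  j = 1..k-1.
Step k = 1:
  phi_11 = rho(1) = -0.1872.
Step k = 2:
  phi_22 = [rho(2) - phi_11 rho(1)] / [1 - phi_11 rho(1)] = [0.201 - (-0.1872)(-0.1872)] / [1 - (-0.1872)(-0.1872)]
         = 0.16595616 / 0.96495616 = 0.172.
Therefore phi_{22} = 0.1720.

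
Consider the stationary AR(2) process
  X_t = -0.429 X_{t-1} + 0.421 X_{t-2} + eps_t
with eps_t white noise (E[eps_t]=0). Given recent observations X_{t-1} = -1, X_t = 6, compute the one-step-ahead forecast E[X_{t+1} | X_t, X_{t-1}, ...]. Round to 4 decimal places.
E[X_{t+1} \mid \mathcal F_t] = -2.9950

For an AR(p) model X_t = c + sum_i phi_i X_{t-i} + eps_t, the
one-step-ahead conditional mean is
  E[X_{t+1} | X_t, ...] = c + sum_i phi_i X_{t+1-i}.
Substitute known values:
  E[X_{t+1} | ...] = (-0.429) * (6) + (0.421) * (-1)
                   = -2.9950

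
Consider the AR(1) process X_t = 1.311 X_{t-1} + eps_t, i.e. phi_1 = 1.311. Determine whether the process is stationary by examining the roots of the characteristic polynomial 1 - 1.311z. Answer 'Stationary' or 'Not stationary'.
\text{Not stationary}

The AR(p) characteristic polynomial is P(z) = 1 - 1.311z.
Stationarity requires all roots to lie outside the unit circle, i.e. |z| > 1 for every root.
This is linear in z: 1 + (-1.311) z = 0  =>  z = -1/(-1.311) = 0.762777,  |z| = 0.762777.
Moduli of all roots: 0.7628.
All moduli strictly greater than 1? No.
Verdict: Not stationary.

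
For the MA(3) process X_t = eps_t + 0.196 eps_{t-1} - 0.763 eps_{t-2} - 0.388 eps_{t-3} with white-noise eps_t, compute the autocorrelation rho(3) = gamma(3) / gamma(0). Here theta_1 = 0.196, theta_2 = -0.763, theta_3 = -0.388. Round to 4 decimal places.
\rho(3) = -0.2191

For an MA(q) process with theta_0 = 1, the autocovariance is
  gamma(k) = sigma^2 * sum_{i=0..q-k} theta_i * theta_{i+k},
and rho(k) = gamma(k) / gamma(0). Sigma^2 cancels.
  numerator   = (1)*(-0.388) = -0.388.
  denominator = (1)^2 + (0.196)^2 + (-0.763)^2 + (-0.388)^2 = 1.771129.
  rho(3) = -0.388 / 1.771129 = -0.2191.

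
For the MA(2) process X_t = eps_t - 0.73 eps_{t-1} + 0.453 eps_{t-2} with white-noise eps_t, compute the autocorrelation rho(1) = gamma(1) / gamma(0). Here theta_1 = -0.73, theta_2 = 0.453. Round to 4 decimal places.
\rho(1) = -0.6103

For an MA(q) process with theta_0 = 1, the autocovariance is
  gamma(k) = sigma^2 * sum_{i=0..q-k} theta_i * theta_{i+k},
and rho(k) = gamma(k) / gamma(0). Sigma^2 cancels.
  numerator   = (1)*(-0.73) + (-0.73)*(0.453) = -1.06069.
  denominator = (1)^2 + (-0.73)^2 + (0.453)^2 = 1.738109.
  rho(1) = -1.06069 / 1.738109 = -0.6103.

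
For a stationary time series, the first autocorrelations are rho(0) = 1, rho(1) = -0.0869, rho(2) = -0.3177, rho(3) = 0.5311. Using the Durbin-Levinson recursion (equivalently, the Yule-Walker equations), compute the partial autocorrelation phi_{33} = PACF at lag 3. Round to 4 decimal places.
\phi_{33} = 0.5260

The PACF at lag k is phi_{kk}, the last component of the solution
to the Yule-Walker system G_k phi = r_k where
  (G_k)_{ij} = rho(|i - j|), (r_k)_i = rho(i), i,j = 1..k.
Equivalently, Durbin-Levinson gives phi_{kk} iteratively:
  phi_{11} = rho(1)
  phi_{kk} = [rho(k) - sum_{j=1..k-1} phi_{k-1,j} rho(k-j)]
            / [1 - sum_{j=1..k-1} phi_{k-1,j} rho(j)],
  phi_{k,j} = phi_{k-1,j} - phi_{kk} phi_{k-1,k-j},  j = 1..k-1.
Step k = 1:
  phi_11 = rho(1) = -0.0869.
Step k = 2:
  phi_22 = [rho(2) - phi_11 rho(1)] / [1 - phi_11 rho(1)] = [-0.3177 - (-0.0869)(-0.0869)] / [1 - (-0.0869)(-0.0869)]
         = -0.32525161 / 0.99244839 = -0.327726.
  Update: phi_21 = phi_11 - phi_22 phi_11 = -0.0869 - (-0.327726)(-0.0869) = -0.115379.
Step k = 3:
  phi_33 = [rho(3) - phi_21 rho(2) - phi_22 rho(1)] / [1 - phi_21 rho(1) - phi_22 rho(2)]
    numerator   = 0.5311 - (-0.115379)(-0.3177) - (-0.327726)(-0.0869) = 0.46596452
    denominator = 1 - (-0.115379)(-0.0869) - (-0.327726)(-0.3177) = 0.88585483
  phi_33 = 0.46596452 / 0.88585483 = 0.526.
Therefore phi_{33} = 0.5260.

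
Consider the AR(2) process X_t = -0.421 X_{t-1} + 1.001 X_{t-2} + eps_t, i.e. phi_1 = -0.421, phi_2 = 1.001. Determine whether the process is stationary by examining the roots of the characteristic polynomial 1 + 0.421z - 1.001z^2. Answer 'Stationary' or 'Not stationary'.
\text{Not stationary}

The AR(p) characteristic polynomial is P(z) = 1 + 0.421z - 1.001z^2.
Stationarity requires all roots to lie outside the unit circle, i.e. |z| > 1 for every root.
Set 1 + (0.421) z + (-1.001) z^2 = 0, i.e. a z^2 + b z + c = 0 with a = -1.001, b = 0.421, c = 1.
Discriminant D = b^2 - 4ac = (0.421)^2 - 4*(-1.001)*1 = 0.177241 - (-4.004) = 4.181241.
D >= 0, so the roots are real: z = (-b +/- sqrt(D)) / (2a) = (-0.421 +/- 2.044808) / (-2.002).
  z_1 = (-0.421 + 2.044808) / (-2.002) = -0.8111,   |z_1| = 0.8111.
  z_2 = (-0.421 - 2.044808) / (-2.002) = 1.2317,   |z_2| = 1.2317.
Moduli of all roots: 0.8111, 1.2317.
All moduli strictly greater than 1? No.
Verdict: Not stationary.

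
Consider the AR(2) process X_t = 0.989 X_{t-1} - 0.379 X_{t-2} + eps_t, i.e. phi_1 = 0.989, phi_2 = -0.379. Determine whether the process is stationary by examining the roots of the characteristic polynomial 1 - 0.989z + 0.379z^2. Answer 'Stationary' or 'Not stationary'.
\text{Stationary}

The AR(p) characteristic polynomial is P(z) = 1 - 0.989z + 0.379z^2.
Stationarity requires all roots to lie outside the unit circle, i.e. |z| > 1 for every root.
Set 1 + (-0.989) z + (0.379) z^2 = 0, i.e. a z^2 + b z + c = 0 with a = 0.379, b = -0.989, c = 1.
Discriminant D = b^2 - 4ac = (-0.989)^2 - 4*(0.379)*1 = 0.978121 - (1.516) = -0.537879.
D < 0, so the roots are the complex-conjugate pair z = (-b +/- i sqrt(-D)) / (2a) = 1.3047 +/- 0.9675i.
For a conjugate pair |z|^2 = z * conj(z) = (product of roots) = c/a = 1/(0.379) = 2.638522, so |z| = sqrt(2.638522) = 1.6244 for both roots.
Moduli of all roots: 1.6244, 1.6244.
All moduli strictly greater than 1? Yes.
Verdict: Stationary.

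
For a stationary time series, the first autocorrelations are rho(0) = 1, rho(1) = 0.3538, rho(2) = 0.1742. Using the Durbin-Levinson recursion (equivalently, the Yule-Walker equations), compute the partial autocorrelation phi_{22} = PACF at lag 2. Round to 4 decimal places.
\phi_{22} = 0.0560

The PACF at lag k is phi_{kk}, the last component of the solution
to the Yule-Walker system G_k phi = r_k where
  (G_k)_{ij} = rho(|i - j|), (r_k)_i = rho(i), i,j = 1..k.
Equivalently, Durbin-Levinson gives phi_{kk} iteratively:
  phi_{11} = rho(1)
  phi_{kk} = [rho(k) - sum_{j=1..k-1} phi_{k-1,j} rho(k-j)]
            / [1 - sum_{j=1..k-1} phi_{k-1,j} rho(j)],
  phi_{k,j} = phi_{k-1,j} - phi_{kk} phi_{k-1,k-j},  j = 1..k-1.
Step k = 1:
  phi_11 = rho(1) = 0.3538.
Step k = 2:
  phi_22 = [rho(2) - phi_11 rho(1)] / [1 - phi_11 rho(1)] = [0.1742 - (0.3538)(0.3538)] / [1 - (0.3538)(0.3538)]
         = 0.04902556 / 0.87482556 = 0.056.
Therefore phi_{22} = 0.0560.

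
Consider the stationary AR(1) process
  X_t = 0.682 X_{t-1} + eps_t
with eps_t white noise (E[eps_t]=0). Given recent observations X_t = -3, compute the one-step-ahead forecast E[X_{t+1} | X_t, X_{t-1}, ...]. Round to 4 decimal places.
E[X_{t+1} \mid \mathcal F_t] = -2.0460

For an AR(p) model X_t = c + sum_i phi_i X_{t-i} + eps_t, the
one-step-ahead conditional mean is
  E[X_{t+1} | X_t, ...] = c + sum_i phi_i X_{t+1-i}.
Substitute known values:
  E[X_{t+1} | ...] = (0.682) * (-3)
                   = -2.0460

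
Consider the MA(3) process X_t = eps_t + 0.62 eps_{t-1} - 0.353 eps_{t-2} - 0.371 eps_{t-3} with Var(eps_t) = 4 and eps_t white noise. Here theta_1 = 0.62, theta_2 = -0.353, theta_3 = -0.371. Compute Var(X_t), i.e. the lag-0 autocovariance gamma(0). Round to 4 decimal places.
\gamma(0) = 6.5866

For an MA(q) process X_t = eps_t + sum_i theta_i eps_{t-i} with
Var(eps_t) = sigma^2, the variance is
  gamma(0) = sigma^2 * (1 + sum_i theta_i^2).
  sum_i theta_i^2 = (0.62)^2 + (-0.353)^2 + (-0.371)^2 = 0.3844 + 0.124609 + 0.137641 = 0.64665.
  gamma(0) = 4 * (1 + 0.64665) = 4 * 1.64665 = 6.5866.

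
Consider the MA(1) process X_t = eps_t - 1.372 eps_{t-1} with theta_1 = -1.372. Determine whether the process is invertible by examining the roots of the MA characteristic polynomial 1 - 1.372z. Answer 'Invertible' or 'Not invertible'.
\text{Not invertible}

The MA(q) characteristic polynomial is P(z) = 1 - 1.372z.
Invertibility requires all roots to lie outside the unit circle, i.e. |z| > 1 for every root.
This is linear in z: 1 + (-1.372) z = 0  =>  z = -1/(-1.372) = 0.728863,  |z| = 0.728863.
Moduli of all roots: 0.7289.
All moduli strictly greater than 1? No.
Verdict: Not invertible.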